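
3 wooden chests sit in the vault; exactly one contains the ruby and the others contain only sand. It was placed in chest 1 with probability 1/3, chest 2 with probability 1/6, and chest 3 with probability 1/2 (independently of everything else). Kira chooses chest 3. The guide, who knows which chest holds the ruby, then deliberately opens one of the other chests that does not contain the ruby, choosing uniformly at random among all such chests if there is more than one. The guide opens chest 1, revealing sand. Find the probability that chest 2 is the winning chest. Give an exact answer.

2/5

Apply Bayes' rule, conditioning on where the ruby actually is.
If it is in chest 1 (prior 1/3): the guide opened chest 1, so this case is ruled out; weight (1/3)·0 = 0.
If it is in chest 2 (prior 1/6): the guide has no choice, probability 1; weight (1/6)·1 = 1/6.
If it is in chest 3 (prior 1/2): the guide has 2 equally likely choices, so probability 1/2; weight (1/2)·(1/2) = 1/4.
The weights sum to 5/12.
So P(the ruby in chest 2 | the guide opened chest 1) = (1/6) / (5/12) = 2/5.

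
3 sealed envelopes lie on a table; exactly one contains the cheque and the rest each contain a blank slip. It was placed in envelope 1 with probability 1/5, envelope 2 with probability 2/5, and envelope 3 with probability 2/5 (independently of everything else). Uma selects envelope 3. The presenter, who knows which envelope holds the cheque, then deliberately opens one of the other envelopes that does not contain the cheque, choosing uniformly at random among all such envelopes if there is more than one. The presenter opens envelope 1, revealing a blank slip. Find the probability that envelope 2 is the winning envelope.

Apply Bayes' rule, conditioning on where the cheque actually is.
If it is in envelope 1 (prior 1/5): the presenter opened envelope 1, so this case is ruled out; weight (1/5)·0 = 0.
If it is in envelope 2 (prior 2/5): the presenter has no choice, probability 1; weight (2/5)·1 = 2/5.
If it is in envelope 3 (prior 2/5): the presenter has 2 equally likely choices, so probability 1/2; weight (2/5)·(1/2) = 1/5.
The weights sum to 3/5.
So P(the cheque in envelope 2 | the presenter opened envelope 1) = (2/5) / (3/5) = 2/3.

2/3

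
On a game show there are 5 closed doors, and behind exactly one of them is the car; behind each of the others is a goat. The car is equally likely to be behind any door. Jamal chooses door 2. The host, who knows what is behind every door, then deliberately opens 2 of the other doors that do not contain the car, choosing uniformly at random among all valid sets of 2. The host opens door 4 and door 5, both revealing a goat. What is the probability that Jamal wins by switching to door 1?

2/5

Condition on the true location of the car.
If it is behind either of doors 1 and 3 (prior 1/5 each): the host has 3 equally likely choices, so probability 1/3; weight (1/5)·(1/3) = 1/15 each.
If it is behind door 2 (prior 1/5): the host has 6 equally likely choices, so probability 1/6; weight (1/5)·(1/6) = 1/30.
If it is behind either of doors 4 and 5 (prior 1/5 each): that door was opened and seen not to hold the prize — ruled out; weight (1/5)·0 = 0 each.
The weights sum to 1/6.
So P(the car behind door 1 | the host opened door 4 and door 5) = (1/15) / (1/6) = 2/5.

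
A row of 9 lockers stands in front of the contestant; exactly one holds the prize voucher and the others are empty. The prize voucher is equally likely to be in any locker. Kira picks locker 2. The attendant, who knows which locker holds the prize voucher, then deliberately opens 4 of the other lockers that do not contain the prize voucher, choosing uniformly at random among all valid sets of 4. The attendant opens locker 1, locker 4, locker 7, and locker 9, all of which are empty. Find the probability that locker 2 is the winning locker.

1/9

Consider each possible location of the prize voucher in turn.
If it is in any of lockers 1, 4, 7, and 9 (prior 1/9 each): that locker was opened and seen not to hold the prize — ruled out; weight (1/9)·0 = 0 each.
If it is in locker 2 (prior 1/9): the attendant has 70 equally likely choices, so probability 1/70; weight (1/9)·(1/70) = 1/630.
If it is in any of lockers 3, 5, 6, and 8 (prior 1/9 each): the attendant has 35 equally likely choices, so probability 1/35; weight (1/9)·(1/35) = 1/315 each.
The weights sum to 1/70.
So P(the prize voucher in locker 2 | the attendant opened locker 1, locker 4, locker 7, and locker 9) = (1/630) / (1/70) = 1/9.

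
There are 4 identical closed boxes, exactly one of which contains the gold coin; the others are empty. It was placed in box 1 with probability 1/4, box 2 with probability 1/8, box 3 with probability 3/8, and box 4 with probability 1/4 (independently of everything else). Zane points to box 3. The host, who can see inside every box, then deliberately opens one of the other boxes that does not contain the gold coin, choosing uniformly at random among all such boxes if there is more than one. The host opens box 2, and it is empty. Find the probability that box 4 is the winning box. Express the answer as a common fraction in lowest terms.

1/3

Consider each possible location of the gold coin in turn.
If it is in either of boxes 1 and 4 (prior 1/4 each): the host has 2 equally likely choices, so probability 1/2; weight (1/4)·(1/2) = 1/8 each.
If it is in box 2 (prior 1/8): the host opened box 2, so this case is ruled out; weight (1/8)·0 = 0.
If it is in box 3 (prior 3/8): the host has 3 equally likely choices, so probability 1/3; weight (3/8)·(1/3) = 1/8.
The weights sum to 3/8.
So P(the gold coin in box 4 | the host opened box 2) = (1/8) / (3/8) = 1/3.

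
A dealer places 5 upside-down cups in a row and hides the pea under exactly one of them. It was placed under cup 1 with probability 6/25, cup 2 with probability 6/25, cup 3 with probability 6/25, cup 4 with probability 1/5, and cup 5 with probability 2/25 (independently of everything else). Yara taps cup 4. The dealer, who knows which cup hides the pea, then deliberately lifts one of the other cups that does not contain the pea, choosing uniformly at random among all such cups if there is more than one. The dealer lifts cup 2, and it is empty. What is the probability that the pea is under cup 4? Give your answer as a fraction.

15/71

Consider each possible location of the pea in turn.
If it is under either of cups 1 and 3 (prior 6/25 each): the dealer has 3 equally likely choices, so probability 1/3; weight (6/25)·(1/3) = 2/25 each.
If it is under cup 2 (prior 6/25): the dealer opened cup 2, so this case is ruled out; weight (6/25)·0 = 0.
If it is under cup 4 (prior 1/5): the dealer has 4 equally likely choices, so probability 1/4; weight (1/5)·(1/4) = 1/20.
If it is under cup 5 (prior 2/25): the dealer has 3 equally likely choices, so probability 1/3; weight (2/25)·(1/3) = 2/75.
The weights sum to 71/300.
So P(the pea under cup 4 | the dealer opened cup 2) = (1/20) / (71/300) = 15/71.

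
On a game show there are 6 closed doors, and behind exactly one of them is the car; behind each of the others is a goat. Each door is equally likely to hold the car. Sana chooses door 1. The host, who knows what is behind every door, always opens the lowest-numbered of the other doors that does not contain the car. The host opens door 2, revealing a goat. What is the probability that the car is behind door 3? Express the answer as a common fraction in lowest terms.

1/5

Apply Bayes' rule, conditioning on where the car actually is.
If it is behind any of doors 1, 3, 4, 5, and 6 (prior 1/6 each): door 2 is the lowest-numbered option available, probability 1; weight (1/6)·1 = 1/6 each.
If it is behind door 2 (prior 1/6): the host opened door 2, so this case is ruled out; weight (1/6)·0 = 0.
The weights sum to 5/6.
So P(the car behind door 3 | the host opened door 2) = (1/6) / (5/6) = 1/5.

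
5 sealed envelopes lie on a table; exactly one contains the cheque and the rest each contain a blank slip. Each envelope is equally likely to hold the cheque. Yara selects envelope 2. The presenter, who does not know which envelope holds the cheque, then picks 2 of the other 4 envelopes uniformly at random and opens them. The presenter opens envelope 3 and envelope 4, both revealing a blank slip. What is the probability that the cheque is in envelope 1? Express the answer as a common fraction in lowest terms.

1/3

Condition on the true location of the cheque.
If it is in any of envelopes 1, 2, and 5 (prior 1/5 each): the presenter picks exactly this set with probability 1/6 regardless, and none is the prize; weight (1/5)·(1/6) = 1/30 each.
If it is in either of envelopes 3 and 4 (prior 1/5 each): that envelope was opened and seen not to hold the prize — ruled out; weight (1/5)·0 = 0 each.
The weights sum to 1/10.
So P(the cheque in envelope 1 | the presenter opened envelope 3 and envelope 4) = (1/30) / (1/10) = 1/3.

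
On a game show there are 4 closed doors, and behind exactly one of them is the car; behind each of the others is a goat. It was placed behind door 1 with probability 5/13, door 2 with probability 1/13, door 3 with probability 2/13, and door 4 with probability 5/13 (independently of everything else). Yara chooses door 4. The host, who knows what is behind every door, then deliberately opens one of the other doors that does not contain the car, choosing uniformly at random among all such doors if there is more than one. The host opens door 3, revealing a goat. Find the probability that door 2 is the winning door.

3/28

Consider each possible location of the car in turn.
If it is behind door 1 (prior 5/13): the host has 2 equally likely choices, so probability 1/2; weight (5/13)·(1/2) = 5/26.
If it is behind door 2 (prior 1/13): the host has 2 equally likely choices, so probability 1/2; weight (1/13)·(1/2) = 1/26.
If it is behind door 3 (prior 2/13): the host opened door 3, so this case is ruled out; weight (2/13)·0 = 0.
If it is behind door 4 (prior 5/13): the host has 3 equally likely choices, so probability 1/3; weight (5/13)·(1/3) = 5/39.
The weights sum to 14/39.
So P(the car behind door 2 | the host opened door 3) = (1/26) / (14/39) = 3/28.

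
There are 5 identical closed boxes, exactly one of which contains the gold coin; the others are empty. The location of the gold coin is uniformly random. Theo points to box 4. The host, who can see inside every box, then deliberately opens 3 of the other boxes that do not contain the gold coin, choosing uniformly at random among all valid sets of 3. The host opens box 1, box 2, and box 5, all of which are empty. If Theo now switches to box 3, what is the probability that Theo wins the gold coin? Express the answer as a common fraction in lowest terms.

4/5

Consider each possible location of the gold coin in turn.
If it is in any of boxes 1, 2, and 5 (prior 1/5 each): that box was opened and seen not to hold the prize — ruled out; weight (1/5)·0 = 0 each.
If it is in box 3 (prior 1/5): the host has no choice, probability 1; weight (1/5)·1 = 1/5.
If it is in box 4 (prior 1/5): the host has 4 equally likely choices, so probability 1/4; weight (1/5)·(1/4) = 1/20.
The weights sum to 1/4.
So P(the gold coin in box 3 | the host opened box 1, box 2, and box 5) = (1/5) / (1/4) = 4/5.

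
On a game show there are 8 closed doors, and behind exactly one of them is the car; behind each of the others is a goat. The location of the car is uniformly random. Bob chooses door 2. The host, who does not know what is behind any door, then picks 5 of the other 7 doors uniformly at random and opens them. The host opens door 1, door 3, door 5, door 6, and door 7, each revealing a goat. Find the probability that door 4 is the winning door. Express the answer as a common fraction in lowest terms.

Consider each possible location of the car in turn.
If it is behind any of doors 1, 3, 5, 6, and 7 (prior 1/8 each): that door was opened and seen not to hold the prize — ruled out; weight (1/8)·0 = 0 each.
If it is behind any of doors 2, 4, and 8 (prior 1/8 each): the host picks exactly this set with probability 1/21 regardless, and none is the prize; weight (1/8)·(1/21) = 1/168 each.
The weights sum to 1/56.
So P(the car behind door 4 | the host opened door 1, door 3, door 5, door 6, and door 7) = (1/168) / (1/56) = 1/3.

1/3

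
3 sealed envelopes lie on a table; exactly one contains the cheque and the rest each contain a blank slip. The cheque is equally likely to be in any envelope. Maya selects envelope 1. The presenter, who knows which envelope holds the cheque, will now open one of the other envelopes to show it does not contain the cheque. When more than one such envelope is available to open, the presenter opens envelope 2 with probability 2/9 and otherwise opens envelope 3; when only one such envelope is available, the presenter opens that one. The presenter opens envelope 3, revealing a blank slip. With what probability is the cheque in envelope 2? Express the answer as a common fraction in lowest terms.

Condition on the true location of the cheque.
If it is in envelope 1 (prior 1/3): envelope 2 is available but not opened, probability 7/9; weight (1/3)·(7/9) = 7/27.
If it is in envelope 2 (prior 1/3): only envelope 3 is available, probability 1; weight (1/3)·1 = 1/3.
If it is in envelope 3 (prior 1/3): the presenter opened envelope 3, so this case is ruled out; weight (1/3)·0 = 0.
The weights sum to 16/27.
So P(the cheque in envelope 2 | the presenter opened envelope 3) = (1/3) / (16/27) = 9/16.

9/16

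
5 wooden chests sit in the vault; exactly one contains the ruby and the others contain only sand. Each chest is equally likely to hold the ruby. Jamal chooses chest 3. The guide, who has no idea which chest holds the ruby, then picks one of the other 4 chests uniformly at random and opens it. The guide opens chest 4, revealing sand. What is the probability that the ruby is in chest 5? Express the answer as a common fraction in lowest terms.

1/4

Because the guide chose which chest to open without knowing where the ruby is, the choice is independent of the prize location. Learning that chest 4 does not hold the ruby simply rules out that one location and leaves the remaining 4 chests still equally likely by symmetry.
So P(the ruby in chest 5) = 1/4.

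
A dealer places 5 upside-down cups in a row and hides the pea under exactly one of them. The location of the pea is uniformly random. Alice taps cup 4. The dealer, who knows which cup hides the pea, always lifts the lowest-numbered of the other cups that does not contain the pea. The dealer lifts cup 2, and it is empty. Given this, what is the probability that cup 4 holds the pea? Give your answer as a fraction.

0

Consider each possible location of the pea in turn.
If it is under cup 1 (prior 1/5): cup 2 is the lowest-numbered option available, probability 1; weight (1/5)·1 = 1/5.
If it is under cup 2 (prior 1/5): the dealer opened cup 2, so this case is ruled out; weight (1/5)·0 = 0.
If it is under any of cups 3, 4, and 5 (prior 1/5 each): the dealer would have opened cup 1 instead, probability 0; weight (1/5)·0 = 0 each.
The weights sum to 1/5.
So P(the pea under cup 4 | the dealer opened cup 2) = 0 / (1/5) = 0.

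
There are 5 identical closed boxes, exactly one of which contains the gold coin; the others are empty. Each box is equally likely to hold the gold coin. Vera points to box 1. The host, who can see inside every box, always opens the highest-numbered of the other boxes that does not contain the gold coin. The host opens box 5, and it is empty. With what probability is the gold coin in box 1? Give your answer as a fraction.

1/4

Consider each possible location of the gold coin in turn.
If it is in any of boxes 1, 2, 3, and 4 (prior 1/5 each): box 5 is the highest-numbered option available, probability 1; weight (1/5)·1 = 1/5 each.
If it is in box 5 (prior 1/5): the host opened box 5, so this case is ruled out; weight (1/5)·0 = 0.
The weights sum to 4/5.
So P(the gold coin in box 1 | the host opened box 5) = (1/5) / (4/5) = 1/4.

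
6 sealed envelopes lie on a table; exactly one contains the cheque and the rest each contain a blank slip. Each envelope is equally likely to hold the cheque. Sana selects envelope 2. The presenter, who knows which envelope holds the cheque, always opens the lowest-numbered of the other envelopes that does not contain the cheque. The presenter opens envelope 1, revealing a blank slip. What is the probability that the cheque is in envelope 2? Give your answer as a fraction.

1/5

Consider each possible location of the cheque in turn.
If it is in envelope 1 (prior 1/6): the presenter opened envelope 1, so this case is ruled out; weight (1/6)·0 = 0.
If it is in any of envelopes 2, 3, 4, 5, and 6 (prior 1/6 each): envelope 1 is the lowest-numbered option available, probability 1; weight (1/6)·1 = 1/6 each.
The weights sum to 5/6.
So P(the cheque in envelope 2 | the presenter opened envelope 1) = (1/6) / (5/6) = 1/5.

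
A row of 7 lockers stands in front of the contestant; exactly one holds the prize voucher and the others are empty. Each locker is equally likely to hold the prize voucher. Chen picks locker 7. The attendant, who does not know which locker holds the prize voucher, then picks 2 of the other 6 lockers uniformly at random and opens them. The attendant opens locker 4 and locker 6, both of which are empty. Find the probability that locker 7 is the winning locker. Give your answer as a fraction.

1/5

Because the attendant chose which lockers to open without knowing where the prize voucher is, the choice is independent of the prize location. Learning that none of the 2 opened lockers holds the prize voucher simply rules out those 2 locations and leaves the remaining 5 lockers still equally likely by symmetry.
So P(the prize voucher in locker 7) = 1/5.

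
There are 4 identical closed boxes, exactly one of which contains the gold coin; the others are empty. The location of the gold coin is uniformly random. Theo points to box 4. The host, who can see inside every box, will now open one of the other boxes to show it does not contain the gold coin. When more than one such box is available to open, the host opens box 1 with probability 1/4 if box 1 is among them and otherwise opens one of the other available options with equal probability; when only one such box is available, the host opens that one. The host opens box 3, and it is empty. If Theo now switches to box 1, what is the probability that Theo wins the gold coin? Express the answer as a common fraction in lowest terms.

Consider each possible location of the gold coin in turn.
If it is in box 1 (prior 1/4): box 1 holds the prize so is unavailable; the host chooses uniformly among the 2 others, probability 1/2; weight (1/4)·(1/2) = 1/8.
If it is in box 2 (prior 1/4): box 1 is available but not opened, probability 3/4; weight (1/4)·(3/4) = 3/16.
If it is in box 3 (prior 1/4): the host opened box 3, so this case is ruled out; weight (1/4)·0 = 0.
If it is in box 4 (prior 1/4): box 1 is available but not opened; box 3 gets probability (1 − 1/4)/2 = 3/8; weight (1/4)·(3/8) = 3/32.
The weights sum to 13/32.
So P(the gold coin in box 1 | the host opened box 3) = (1/8) / (13/32) = 4/13.

4/13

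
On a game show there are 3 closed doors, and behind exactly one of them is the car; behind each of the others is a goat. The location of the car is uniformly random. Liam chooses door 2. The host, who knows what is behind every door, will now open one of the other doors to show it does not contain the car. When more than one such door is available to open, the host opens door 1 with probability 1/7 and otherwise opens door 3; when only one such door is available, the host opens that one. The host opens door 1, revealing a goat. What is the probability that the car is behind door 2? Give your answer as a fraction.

Apply Bayes' rule, conditioning on where the car actually is.
If it is behind door 1 (prior 1/3): the host opened door 1, so this case is ruled out; weight (1/3)·0 = 0.
If it is behind door 2 (prior 1/3): door 1 is available, opened with probability 1/7; weight (1/3)·(1/7) = 1/21.
If it is behind door 3 (prior 1/3): only door 1 is available, probability 1; weight (1/3)·1 = 1/3.
The weights sum to 8/21.
So P(the car behind door 2 | the host opened door 1) = (1/21) / (8/21) = 1/8.

1/8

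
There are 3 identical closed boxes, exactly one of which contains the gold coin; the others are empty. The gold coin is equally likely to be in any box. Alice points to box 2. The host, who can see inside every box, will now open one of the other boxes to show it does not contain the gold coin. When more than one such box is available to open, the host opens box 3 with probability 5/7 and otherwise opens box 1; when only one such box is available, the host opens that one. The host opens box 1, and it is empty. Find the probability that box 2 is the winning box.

2/9

Condition on the true location of the gold coin.
If it is in box 1 (prior 1/3): the host opened box 1, so this case is ruled out; weight (1/3)·0 = 0.
If it is in box 2 (prior 1/3): box 3 is available but not opened, probability 2/7; weight (1/3)·(2/7) = 2/21.
If it is in box 3 (prior 1/3): only box 1 is available, probability 1; weight (1/3)·1 = 1/3.
The weights sum to 3/7.
So P(the gold coin in box 2 | the host opened box 1) = (2/21) / (3/7) = 2/9.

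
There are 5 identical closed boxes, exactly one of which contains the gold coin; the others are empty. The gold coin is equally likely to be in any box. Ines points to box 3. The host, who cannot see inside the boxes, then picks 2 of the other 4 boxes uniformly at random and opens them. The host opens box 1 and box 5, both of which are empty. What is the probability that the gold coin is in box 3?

1/3

Condition on the true location of the gold coin.
If it is in either of boxes 1 and 5 (prior 1/5 each): that box was opened and seen not to hold the prize — ruled out; weight (1/5)·0 = 0 each.
If it is in any of boxes 2, 3, and 4 (prior 1/5 each): the host picks exactly this set with probability 1/6 regardless, and none is the prize; weight (1/5)·(1/6) = 1/30 each.
The weights sum to 1/10.
So P(the gold coin in box 3 | the host opened box 1 and box 5) = (1/30) / (1/10) = 1/3.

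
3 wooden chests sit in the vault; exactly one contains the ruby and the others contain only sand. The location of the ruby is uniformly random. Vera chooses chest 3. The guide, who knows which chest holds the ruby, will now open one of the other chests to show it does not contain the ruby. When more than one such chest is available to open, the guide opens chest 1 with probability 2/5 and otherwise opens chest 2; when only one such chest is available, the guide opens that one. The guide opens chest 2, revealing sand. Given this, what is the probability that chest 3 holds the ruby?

3/8

Consider each possible location of the ruby in turn.
If it is in chest 1 (prior 1/3): only chest 2 is available, probability 1; weight (1/3)·1 = 1/3.
If it is in chest 2 (prior 1/3): the guide opened chest 2, so this case is ruled out; weight (1/3)·0 = 0.
If it is in chest 3 (prior 1/3): chest 1 is available but not opened, probability 3/5; weight (1/3)·(3/5) = 1/5.
The weights sum to 8/15.
So P(the ruby in chest 3 | the guide opened chest 2) = (1/5) / (8/15) = 3/8.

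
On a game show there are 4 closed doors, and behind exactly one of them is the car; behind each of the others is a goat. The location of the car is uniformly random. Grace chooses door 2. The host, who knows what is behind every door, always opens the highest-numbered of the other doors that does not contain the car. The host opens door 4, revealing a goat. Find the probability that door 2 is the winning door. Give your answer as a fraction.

1/3

Apply Bayes' rule, conditioning on where the car actually is.
If it is behind any of doors 1, 2, and 3 (prior 1/4 each): door 4 is the highest-numbered option available, probability 1; weight (1/4)·1 = 1/4 each.
If it is behind door 4 (prior 1/4): the host opened door 4, so this case is ruled out; weight (1/4)·0 = 0.
The weights sum to 3/4.
So P(the car behind door 2 | the host opened door 4) = (1/4) / (3/4) = 1/3.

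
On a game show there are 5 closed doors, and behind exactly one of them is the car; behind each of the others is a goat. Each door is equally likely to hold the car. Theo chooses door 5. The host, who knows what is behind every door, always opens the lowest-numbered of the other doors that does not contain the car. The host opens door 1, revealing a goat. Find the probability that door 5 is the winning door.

1/4

Condition on the true location of the car.
If it is behind door 1 (prior 1/5): the host opened door 1, so this case is ruled out; weight (1/5)·0 = 0.
If it is behind any of doors 2, 3, 4, and 5 (prior 1/5 each): door 1 is the lowest-numbered option available, probability 1; weight (1/5)·1 = 1/5 each.
The weights sum to 4/5.
So P(the car behind door 5 | the host opened door 1) = (1/5) / (4/5) = 1/4.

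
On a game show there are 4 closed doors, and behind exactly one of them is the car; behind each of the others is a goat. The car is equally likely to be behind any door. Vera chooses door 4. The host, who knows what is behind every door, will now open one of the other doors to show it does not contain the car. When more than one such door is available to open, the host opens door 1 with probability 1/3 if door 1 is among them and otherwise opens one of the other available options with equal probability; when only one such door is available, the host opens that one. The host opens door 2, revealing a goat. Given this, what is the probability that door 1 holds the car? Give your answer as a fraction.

1/3

Condition on the true location of the car.
If it is behind door 1 (prior 1/4): door 1 holds the prize so is unavailable; the host chooses uniformly among the 2 others, probability 1/2; weight (1/4)·(1/2) = 1/8.
If it is behind door 2 (prior 1/4): the host opened door 2, so this case is ruled out; weight (1/4)·0 = 0.
If it is behind door 3 (prior 1/4): door 1 is available but not opened, probability 2/3; weight (1/4)·(2/3) = 1/6.
If it is behind door 4 (prior 1/4): door 1 is available but not opened; door 2 gets probability (1 − 1/3)/2 = 1/3; weight (1/4)·(1/3) = 1/12.
The weights sum to 3/8.
So P(the car behind door 1 | the host opened door 2) = (1/8) / (3/8) = 1/3.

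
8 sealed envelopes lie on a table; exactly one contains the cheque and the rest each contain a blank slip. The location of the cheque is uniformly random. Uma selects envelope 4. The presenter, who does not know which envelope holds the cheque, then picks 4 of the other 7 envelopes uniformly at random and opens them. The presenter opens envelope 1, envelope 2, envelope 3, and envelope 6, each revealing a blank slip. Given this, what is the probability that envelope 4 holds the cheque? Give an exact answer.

1/4

Because the presenter chose which envelopes to open without knowing where the cheque is, the choice is independent of the prize location. Learning that none of the 4 opened envelopes holds the cheque simply rules out those 4 locations and leaves the remaining 4 envelopes still equally likely by symmetry.
So P(the cheque in envelope 4) = 1/4.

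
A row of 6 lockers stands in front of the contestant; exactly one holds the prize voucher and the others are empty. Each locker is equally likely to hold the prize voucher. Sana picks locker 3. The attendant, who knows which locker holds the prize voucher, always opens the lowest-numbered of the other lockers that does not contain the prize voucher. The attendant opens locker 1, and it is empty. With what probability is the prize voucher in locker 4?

Condition on the true location of the prize voucher.
If it is in locker 1 (prior 1/6): the attendant opened locker 1, so this case is ruled out; weight (1/6)·0 = 0.
If it is in any of lockers 2, 3, 4, 5, and 6 (prior 1/6 each): locker 1 is the lowest-numbered option available, probability 1; weight (1/6)·1 = 1/6 each.
The weights sum to 5/6.
So P(the prize voucher in locker 4 | the attendant opened locker 1) = (1/6) / (5/6) = 1/5.

1/5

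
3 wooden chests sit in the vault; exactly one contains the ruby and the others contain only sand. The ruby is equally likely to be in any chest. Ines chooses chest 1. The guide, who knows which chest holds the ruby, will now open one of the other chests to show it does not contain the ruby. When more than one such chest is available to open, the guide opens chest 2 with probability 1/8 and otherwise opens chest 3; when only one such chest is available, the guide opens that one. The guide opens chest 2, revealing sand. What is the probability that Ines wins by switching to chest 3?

8/9

Consider each possible location of the ruby in turn.
If it is in chest 1 (prior 1/3): chest 2 is available, opened with probability 1/8; weight (1/3)·(1/8) = 1/24.
If it is in chest 2 (prior 1/3): the guide opened chest 2, so this case is ruled out; weight (1/3)·0 = 0.
If it is in chest 3 (prior 1/3): only chest 2 is available, probability 1; weight (1/3)·1 = 1/3.
The weights sum to 3/8.
So P(the ruby in chest 3 | the guide opened chest 2) = (1/3) / (3/8) = 8/9.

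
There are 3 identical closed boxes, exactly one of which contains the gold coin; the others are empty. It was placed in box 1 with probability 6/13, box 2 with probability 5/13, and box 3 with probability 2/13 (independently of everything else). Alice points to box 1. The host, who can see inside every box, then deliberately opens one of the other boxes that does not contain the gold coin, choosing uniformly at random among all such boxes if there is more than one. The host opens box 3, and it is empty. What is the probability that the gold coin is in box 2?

Apply Bayes' rule, conditioning on where the gold coin actually is.
If it is in box 1 (prior 6/13): the host has 2 equally likely choices, so probability 1/2; weight (6/13)·(1/2) = 3/13.
If it is in box 2 (prior 5/13): the host has no choice, probability 1; weight (5/13)·1 = 5/13.
If it is in box 3 (prior 2/13): the host opened box 3, so this case is ruled out; weight (2/13)·0 = 0.
The weights sum to 8/13.
So P(the gold coin in box 2 | the host opened box 3) = (5/13) / (8/13) = 5/8.

5/8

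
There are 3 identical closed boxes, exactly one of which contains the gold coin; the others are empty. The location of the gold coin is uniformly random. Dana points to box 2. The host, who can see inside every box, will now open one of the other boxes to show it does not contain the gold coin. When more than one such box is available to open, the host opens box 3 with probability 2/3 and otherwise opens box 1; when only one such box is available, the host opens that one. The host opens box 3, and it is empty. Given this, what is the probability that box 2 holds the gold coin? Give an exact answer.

Consider each possible location of the gold coin in turn.
If it is in box 1 (prior 1/3): only box 3 is available, probability 1; weight (1/3)·1 = 1/3.
If it is in box 2 (prior 1/3): box 3 is available, opened with probability 2/3; weight (1/3)·(2/3) = 2/9.
If it is in box 3 (prior 1/3): the host opened box 3, so this case is ruled out; weight (1/3)·0 = 0.
The weights sum to 5/9.
So P(the gold coin in box 2 | the host opened box 3) = (2/9) / (5/9) = 2/5.

2/5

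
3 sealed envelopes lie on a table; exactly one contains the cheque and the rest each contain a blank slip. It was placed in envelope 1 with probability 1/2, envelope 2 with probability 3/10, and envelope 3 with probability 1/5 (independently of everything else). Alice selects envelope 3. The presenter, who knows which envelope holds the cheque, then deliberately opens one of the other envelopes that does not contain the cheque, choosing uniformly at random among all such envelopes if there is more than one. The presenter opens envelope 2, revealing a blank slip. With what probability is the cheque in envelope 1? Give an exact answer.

5/6

Apply Bayes' rule, conditioning on where the cheque actually is.
If it is in envelope 1 (prior 1/2): the presenter has no choice, probability 1; weight (1/2)·1 = 1/2.
If it is in envelope 2 (prior 3/10): the presenter opened envelope 2, so this case is ruled out; weight (3/10)·0 = 0.
If it is in envelope 3 (prior 1/5): the presenter has 2 equally likely choices, so probability 1/2; weight (1/5)·(1/2) = 1/10.
The weights sum to 3/5.
So P(the cheque in envelope 1 | the presenter opened envelope 2) = (1/2) / (3/5) = 5/6.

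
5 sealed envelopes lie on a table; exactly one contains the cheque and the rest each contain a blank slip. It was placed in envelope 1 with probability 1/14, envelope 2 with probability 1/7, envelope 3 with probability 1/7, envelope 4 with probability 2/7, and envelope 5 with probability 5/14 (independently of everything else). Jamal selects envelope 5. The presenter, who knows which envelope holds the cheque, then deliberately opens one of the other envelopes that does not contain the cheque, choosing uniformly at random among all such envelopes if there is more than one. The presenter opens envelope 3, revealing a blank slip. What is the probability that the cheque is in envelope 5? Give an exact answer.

15/43

Consider each possible location of the cheque in turn.
If it is in envelope 1 (prior 1/14): the presenter has 3 equally likely choices, so probability 1/3; weight (1/14)·(1/3) = 1/42.
If it is in envelope 2 (prior 1/7): the presenter has 3 equally likely choices, so probability 1/3; weight (1/7)·(1/3) = 1/21.
If it is in envelope 3 (prior 1/7): the presenter opened envelope 3, so this case is ruled out; weight (1/7)·0 = 0.
If it is in envelope 4 (prior 2/7): the presenter has 3 equally likely choices, so probability 1/3; weight (2/7)·(1/3) = 2/21.
If it is in envelope 5 (prior 5/14): the presenter has 4 equally likely choices, so probability 1/4; weight (5/14)·(1/4) = 5/56.
The weights sum to 43/168.
So P(the cheque in envelope 5 | the presenter opened envelope 3) = (5/56) / (43/168) = 15/43.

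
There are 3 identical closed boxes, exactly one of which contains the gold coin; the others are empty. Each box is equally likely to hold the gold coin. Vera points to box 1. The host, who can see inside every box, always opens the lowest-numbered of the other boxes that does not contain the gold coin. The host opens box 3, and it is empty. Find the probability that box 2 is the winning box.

1

Apply Bayes' rule, conditioning on where the gold coin actually is.
If it is in box 1 (prior 1/3): the host would have opened box 2 instead, probability 0; weight (1/3)·0 = 0.
If it is in box 2 (prior 1/3): box 3 is the lowest-numbered option available, probability 1; weight (1/3)·1 = 1/3.
If it is in box 3 (prior 1/3): the host opened box 3, so this case is ruled out; weight (1/3)·0 = 0.
The weights sum to 1/3.
So P(the gold coin in box 2 | the host opened box 3) = (1/3) / (1/3) = 1.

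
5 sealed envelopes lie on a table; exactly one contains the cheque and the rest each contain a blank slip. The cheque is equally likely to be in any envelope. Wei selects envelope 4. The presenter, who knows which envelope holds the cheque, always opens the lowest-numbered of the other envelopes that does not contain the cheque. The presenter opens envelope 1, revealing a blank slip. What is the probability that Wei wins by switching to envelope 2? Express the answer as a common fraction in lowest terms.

1/4

Apply Bayes' rule, conditioning on where the cheque actually is.
If it is in envelope 1 (prior 1/5): the presenter opened envelope 1, so this case is ruled out; weight (1/5)·0 = 0.
If it is in any of envelopes 2, 3, 4, and 5 (prior 1/5 each): envelope 1 is the lowest-numbered option available, probability 1; weight (1/5)·1 = 1/5 each.
The weights sum to 4/5.
So P(the cheque in envelope 2 | the presenter opened envelope 1) = (1/5) / (4/5) = 1/4.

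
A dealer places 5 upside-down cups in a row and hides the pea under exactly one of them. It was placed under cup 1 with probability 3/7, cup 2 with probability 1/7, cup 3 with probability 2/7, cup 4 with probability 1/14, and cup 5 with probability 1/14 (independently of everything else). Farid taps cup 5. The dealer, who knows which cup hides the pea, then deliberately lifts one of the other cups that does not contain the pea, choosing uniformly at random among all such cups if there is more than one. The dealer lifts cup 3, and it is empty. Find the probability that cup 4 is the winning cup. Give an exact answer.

Consider each possible location of the pea in turn.
If it is under cup 1 (prior 3/7): the dealer has 3 equally likely choices, so probability 1/3; weight (3/7)·(1/3) = 1/7.
If it is under cup 2 (prior 1/7): the dealer has 3 equally likely choices, so probability 1/3; weight (1/7)·(1/3) = 1/21.
If it is under cup 3 (prior 2/7): the dealer opened cup 3, so this case is ruled out; weight (2/7)·0 = 0.
If it is under cup 4 (prior 1/14): the dealer has 3 equally likely choices, so probability 1/3; weight (1/14)·(1/3) = 1/42.
If it is under cup 5 (prior 1/14): the dealer has 4 equally likely choices, so probability 1/4; weight (1/14)·(1/4) = 1/56.
The weights sum to 13/56.
So P(the pea under cup 4 | the dealer opened cup 3) = (1/42) / (13/56) = 4/39.

4/39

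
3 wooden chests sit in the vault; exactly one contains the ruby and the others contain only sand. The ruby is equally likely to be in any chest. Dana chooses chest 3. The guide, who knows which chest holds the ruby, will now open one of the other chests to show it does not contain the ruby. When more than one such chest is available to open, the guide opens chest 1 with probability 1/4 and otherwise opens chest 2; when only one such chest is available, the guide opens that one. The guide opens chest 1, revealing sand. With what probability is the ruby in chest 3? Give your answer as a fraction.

Apply Bayes' rule, conditioning on where the ruby actually is.
If it is in chest 1 (prior 1/3): the guide opened chest 1, so this case is ruled out; weight (1/3)·0 = 0.
If it is in chest 2 (prior 1/3): only chest 1 is available, probability 1; weight (1/3)·1 = 1/3.
If it is in chest 3 (prior 1/3): chest 1 is available, opened with probability 1/4; weight (1/3)·(1/4) = 1/12.
The weights sum to 5/12.
So P(the ruby in chest 3 | the guide opened chest 1) = (1/12) / (5/12) = 1/5.

1/5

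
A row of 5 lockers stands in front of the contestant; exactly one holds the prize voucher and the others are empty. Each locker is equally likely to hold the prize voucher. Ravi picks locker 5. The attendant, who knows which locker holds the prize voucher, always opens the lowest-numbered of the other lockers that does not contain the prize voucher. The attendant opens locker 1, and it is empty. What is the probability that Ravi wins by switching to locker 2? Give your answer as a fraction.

Consider each possible location of the prize voucher in turn.
If it is in locker 1 (prior 1/5): the attendant opened locker 1, so this case is ruled out; weight (1/5)·0 = 0.
If it is in any of lockers 2, 3, 4, and 5 (prior 1/5 each): locker 1 is the lowest-numbered option available, probability 1; weight (1/5)·1 = 1/5 each.
The weights sum to 4/5.
So P(the prize voucher in locker 2 | the attendant opened locker 1) = (1/5) / (4/5) = 1/4.

1/4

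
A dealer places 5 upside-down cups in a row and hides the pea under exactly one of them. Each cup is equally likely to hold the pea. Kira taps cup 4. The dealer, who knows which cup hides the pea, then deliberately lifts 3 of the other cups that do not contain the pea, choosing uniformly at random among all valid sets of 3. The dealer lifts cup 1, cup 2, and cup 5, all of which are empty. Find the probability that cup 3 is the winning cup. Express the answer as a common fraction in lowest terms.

Condition on the true location of the pea.
If it is under any of cups 1, 2, and 5 (prior 1/5 each): that cup was opened and seen not to hold the prize — ruled out; weight (1/5)·0 = 0 each.
If it is under cup 3 (prior 1/5): the dealer has no choice, probability 1; weight (1/5)·1 = 1/5.
If it is under cup 4 (prior 1/5): the dealer has 4 equally likely choices, so probability 1/4; weight (1/5)·(1/4) = 1/20.
The weights sum to 1/4.
So P(the pea under cup 3 | the dealer opened cup 1, cup 2, and cup 5) = (1/5) / (1/4) = 4/5.

4/5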